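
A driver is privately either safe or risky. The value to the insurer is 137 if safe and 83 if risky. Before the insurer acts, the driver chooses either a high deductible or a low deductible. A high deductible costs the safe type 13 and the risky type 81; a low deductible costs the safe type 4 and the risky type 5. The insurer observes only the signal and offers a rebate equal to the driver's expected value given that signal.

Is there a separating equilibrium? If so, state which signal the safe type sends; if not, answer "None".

Try safe → high deductible, risky → low deductible:
  If types separate, high deductible earns payment 137 and low deductible earns 83.
  Safe: high deductible gives 137 − 13 = 124; low deductible gives 83 − 4 = 79. No deviation. ✓
  Risky: low deductible gives 83 − 5 = 78; high deductible gives 137 − 81 = 56. No deviation. ✓
Both hold — the safe type sends high deductible.

high deductible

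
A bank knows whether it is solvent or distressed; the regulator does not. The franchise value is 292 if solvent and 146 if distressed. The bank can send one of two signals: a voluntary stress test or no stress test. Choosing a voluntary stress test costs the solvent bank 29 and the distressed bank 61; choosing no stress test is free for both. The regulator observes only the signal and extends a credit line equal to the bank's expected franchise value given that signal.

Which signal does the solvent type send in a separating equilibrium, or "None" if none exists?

None

Try solvent → stress test, distressed → no stress test:
  Under separation the regulator infers type exactly: stress test → solvent (pays 292), no stress test → distressed (pays 146).
  Solvent: stress test gives 292 − 29 = 263; no stress test gives 146 − 0 = 146. No deviation. ✓
  Distressed: no stress test gives 146 − 0 = 146; stress test gives 292 − 61 = 231. Would deviate. ✗
Try solvent → no stress test, distressed → stress test:
  Under separation the regulator infers type exactly: no stress test → solvent (pays 292), stress test → distressed (pays 146).
  Solvent: no stress test gives 292 − 0 = 292; stress test gives 146 − 29 = 117. No deviation. ✓
  Distressed: stress test gives 146 − 61 = 85; no stress test gives 292 − 0 = 292. Would deviate. ✗
Neither assignment is incentive-compatible.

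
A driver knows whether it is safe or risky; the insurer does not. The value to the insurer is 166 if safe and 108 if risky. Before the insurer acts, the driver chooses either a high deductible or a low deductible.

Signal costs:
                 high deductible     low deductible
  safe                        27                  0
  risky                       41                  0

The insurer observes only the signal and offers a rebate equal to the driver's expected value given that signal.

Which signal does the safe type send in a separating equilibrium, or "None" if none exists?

None

Try safe → high deductible, risky → low deductible:
  If types separate, high deductible earns payment 166 and low deductible earns 108.
  Safe: high deductible gives 166 − 27 = 139; low deductible gives 108 − 0 = 108. No deviation. ✓
  Risky: low deductible gives 108 − 0 = 108; high deductible gives 166 − 41 = 125. Would deviate. ✗
Try safe → low deductible, risky → high deductible:
  If types separate, low deductible earns payment 166 and high deductible earns 108.
  Safe: low deductible gives 166 − 0 = 166; high deductible gives 108 − 27 = 81. No deviation. ✓
  Risky: high deductible gives 108 − 41 = 67; low deductible gives 166 − 0 = 166. Would deviate. ✗
Neither assignment is incentive-compatible.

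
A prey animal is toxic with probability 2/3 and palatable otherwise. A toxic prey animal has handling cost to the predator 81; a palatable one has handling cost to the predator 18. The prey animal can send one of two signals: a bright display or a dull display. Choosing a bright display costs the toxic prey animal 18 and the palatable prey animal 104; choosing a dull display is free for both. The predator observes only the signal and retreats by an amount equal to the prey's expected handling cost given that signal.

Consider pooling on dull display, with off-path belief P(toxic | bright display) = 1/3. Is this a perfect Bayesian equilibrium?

At the pooled signal (dull display) the predator holds the prior 2/3 and pays 2/3·81 + 1/3·18 = 60. Off-path (bright display) belief 1/3 gives 1/3·81 + 2/3·18 = 39.
Toxic: dull display gives 60 − 0 = 60; bright display gives 39 − 18 = 21. Stays. ✓
Palatable: dull display gives 60 − 0 = 60; bright display gives 39 − 104 = -65. Stays. ✓

Yes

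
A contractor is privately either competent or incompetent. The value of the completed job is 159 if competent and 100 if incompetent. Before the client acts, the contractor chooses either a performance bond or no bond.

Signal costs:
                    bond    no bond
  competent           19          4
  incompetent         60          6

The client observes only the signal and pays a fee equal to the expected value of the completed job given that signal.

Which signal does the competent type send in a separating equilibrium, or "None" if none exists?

None

Try competent → bond, incompetent → no bond:
  If types separate, bond earns payment 159 and no bond earns 100.
  Competent: bond gives 159 − 19 = 140; no bond gives 100 − 4 = 96. No deviation. ✓
  Incompetent: no bond gives 100 − 6 = 94; bond gives 159 − 60 = 99. Would deviate. ✗
Try competent → no bond, incompetent → bond:
  If types separate, no bond earns payment 159 and bond earns 100.
  Competent: no bond gives 159 − 4 = 155; bond gives 100 − 19 = 81. No deviation. ✓
  Incompetent: bond gives 100 − 60 = 40; no bond gives 159 − 6 = 153. Would deviate. ✗
Neither assignment is incentive-compatible.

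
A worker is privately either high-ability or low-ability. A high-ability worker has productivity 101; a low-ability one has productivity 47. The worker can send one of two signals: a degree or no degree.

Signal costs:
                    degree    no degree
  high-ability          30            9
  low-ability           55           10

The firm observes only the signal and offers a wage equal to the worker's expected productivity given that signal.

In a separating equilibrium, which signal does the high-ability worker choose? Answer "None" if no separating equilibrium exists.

None

Try high-ability → degree, low-ability → no degree:
  Under separation the firm infers type exactly: degree → high-ability (pays 101), no degree → low-ability (pays 47).
  High-ability: degree gives 101 − 30 = 71; no degree gives 47 − 9 = 38. No deviation. ✓
  Low-ability: no degree gives 47 − 10 = 37; degree gives 101 − 55 = 46. Would deviate. ✗
Try high-ability → no degree, low-ability → degree:
  Under separation the firm infers type exactly: no degree → high-ability (pays 101), degree → low-ability (pays 47).
  High-ability: no degree gives 101 − 9 = 92; degree gives 47 − 30 = 17. No deviation. ✓
  Low-ability: degree gives 47 − 55 = -8; no degree gives 101 − 10 = 91. Would deviate. ✗
Neither assignment is incentive-compatible.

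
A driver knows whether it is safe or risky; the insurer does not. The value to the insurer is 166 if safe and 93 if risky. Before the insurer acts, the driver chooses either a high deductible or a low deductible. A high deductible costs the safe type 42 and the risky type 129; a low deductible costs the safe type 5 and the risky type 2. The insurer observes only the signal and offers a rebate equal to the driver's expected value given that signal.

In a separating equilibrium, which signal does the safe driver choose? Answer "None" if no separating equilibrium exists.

high deductible

Try safe → high deductible, risky → low deductible:
  If types separate, high deductible earns payment 166 and low deductible earns 93.
  Safe: high deductible gives 166 − 42 = 124; low deductible gives 93 − 5 = 88. No deviation. ✓
  Risky: low deductible gives 93 − 2 = 91; high deductible gives 166 − 129 = 37. No deviation. ✓
Both hold — the safe type sends high deductible.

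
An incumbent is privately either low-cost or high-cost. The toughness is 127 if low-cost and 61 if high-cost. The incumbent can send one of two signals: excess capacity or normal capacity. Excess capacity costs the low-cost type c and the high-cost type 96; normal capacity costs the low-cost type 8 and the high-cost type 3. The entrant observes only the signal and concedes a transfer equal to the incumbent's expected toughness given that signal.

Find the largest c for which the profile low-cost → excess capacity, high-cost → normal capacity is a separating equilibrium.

Under separation: excess capacity → low-cost (pays 127); normal capacity → high-cost (pays 61).
High-cost: 61 − 3 = 58 ≥ 127 − 96 = 31. Holds regardless of c. ✓
Low-cost: 127 − c ≥ 61 − 8, so c ≤ 127 − 53 = 74.

74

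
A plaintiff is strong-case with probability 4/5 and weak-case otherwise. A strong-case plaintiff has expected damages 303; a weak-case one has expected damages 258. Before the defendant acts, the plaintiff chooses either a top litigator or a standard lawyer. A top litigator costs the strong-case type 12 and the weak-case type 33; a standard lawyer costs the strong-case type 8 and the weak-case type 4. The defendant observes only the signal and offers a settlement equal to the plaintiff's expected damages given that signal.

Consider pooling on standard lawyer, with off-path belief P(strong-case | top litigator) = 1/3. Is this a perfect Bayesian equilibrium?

Yes

At the pooled signal (standard lawyer) the defendant holds the prior 4/5 and pays 4/5·303 + 1/5·258 = 294. Off-path (top litigator) belief 1/3 gives 1/3·303 + 2/3·258 = 273.
Strong-case: standard lawyer gives 294 − 8 = 286; top litigator gives 273 − 12 = 261. Stays. ✓
Weak-case: standard lawyer gives 294 − 4 = 290; top litigator gives 273 − 33 = 240. Stays. ✓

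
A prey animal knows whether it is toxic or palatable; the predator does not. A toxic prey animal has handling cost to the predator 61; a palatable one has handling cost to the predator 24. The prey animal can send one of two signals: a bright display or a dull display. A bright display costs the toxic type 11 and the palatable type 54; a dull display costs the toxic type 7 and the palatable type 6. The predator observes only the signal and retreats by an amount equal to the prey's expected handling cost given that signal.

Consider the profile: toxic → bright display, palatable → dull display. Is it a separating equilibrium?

If types separate, bright display earns payment 61 and dull display earns 24.
Toxic: bright display gives 61 − 11 = 50; dull display gives 24 − 7 = 17. No deviation. ✓
Palatable: dull display gives 24 − 6 = 18; bright display gives 61 − 54 = 7. No deviation. ✓
Neither type gains from mimicking the other.

Yes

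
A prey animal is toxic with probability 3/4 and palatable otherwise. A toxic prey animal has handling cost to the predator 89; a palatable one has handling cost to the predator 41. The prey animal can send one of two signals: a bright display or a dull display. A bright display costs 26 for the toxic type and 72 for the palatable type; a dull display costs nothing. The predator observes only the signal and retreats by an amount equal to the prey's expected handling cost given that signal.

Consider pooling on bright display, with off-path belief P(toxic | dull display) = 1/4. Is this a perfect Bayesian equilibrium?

On the equilibrium path (bright display) the predator holds the prior 3/4 and pays 3/4·89 + 1/4·41 = 77. Off-path (dull display) belief 1/4 gives 1/4·89 + 3/4·41 = 53.
Toxic: bright display gives 77 − 26 = 51; dull display gives 53 − 0 = 53. Deviates. ✗
Palatable: bright display gives 77 − 72 = 5; dull display gives 53 − 0 = 53. Deviates. ✗

No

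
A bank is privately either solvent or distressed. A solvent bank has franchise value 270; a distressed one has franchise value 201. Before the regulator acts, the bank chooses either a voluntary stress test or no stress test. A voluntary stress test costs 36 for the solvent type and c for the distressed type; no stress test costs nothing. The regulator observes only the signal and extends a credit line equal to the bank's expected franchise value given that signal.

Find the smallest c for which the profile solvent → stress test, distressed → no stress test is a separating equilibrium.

Under separation: stress test → solvent (pays 270); no stress test → distressed (pays 201).
Solvent: 270 − 36 = 234 ≥ 201 − 0 = 201. Holds regardless of c. ✓
Distressed: 201 − 0 ≥ 270 − c, so c ≥ 270 − 201 = 69.

69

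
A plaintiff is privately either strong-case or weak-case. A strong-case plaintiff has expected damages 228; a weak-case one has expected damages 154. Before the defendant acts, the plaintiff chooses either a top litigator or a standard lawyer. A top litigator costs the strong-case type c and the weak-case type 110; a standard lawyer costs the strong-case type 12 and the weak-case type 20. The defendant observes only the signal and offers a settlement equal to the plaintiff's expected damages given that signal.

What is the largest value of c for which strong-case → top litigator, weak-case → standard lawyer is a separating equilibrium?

Under separation: top litigator → strong-case (pays 228); standard lawyer → weak-case (pays 154).
Weak-case: 154 − 20 = 134 ≥ 228 − 110 = 118. Holds regardless of c. ✓
Strong-case: 228 − c ≥ 154 − 12, so c ≤ 228 − 142 = 86.

86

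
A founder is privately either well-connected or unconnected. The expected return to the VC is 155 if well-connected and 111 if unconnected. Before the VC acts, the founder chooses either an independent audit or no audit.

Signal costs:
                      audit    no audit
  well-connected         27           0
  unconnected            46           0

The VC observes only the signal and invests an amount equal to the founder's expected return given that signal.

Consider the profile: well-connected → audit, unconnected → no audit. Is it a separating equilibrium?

If types separate, audit earns payment 155 and no audit earns 111.
Well-connected: audit gives 155 − 27 = 128; no audit gives 111 − 0 = 111. No deviation. ✓
Unconnected: no audit gives 111 − 0 = 111; audit gives 155 − 46 = 109. No deviation. ✓
Both incentive constraints hold.

Yes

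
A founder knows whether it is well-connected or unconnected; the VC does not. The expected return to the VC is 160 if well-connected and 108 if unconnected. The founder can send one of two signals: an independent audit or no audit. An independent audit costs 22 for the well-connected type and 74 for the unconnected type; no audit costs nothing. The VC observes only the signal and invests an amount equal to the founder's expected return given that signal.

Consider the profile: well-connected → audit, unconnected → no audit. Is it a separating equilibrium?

If types separate, audit earns payment 160 and no audit earns 108.
Well-connected: audit gives 160 − 22 = 138; no audit gives 108 − 0 = 108. No deviation. ✓
Unconnected: no audit gives 108 − 0 = 108; audit gives 160 − 74 = 86. No deviation. ✓
Both incentive constraints hold.

Yes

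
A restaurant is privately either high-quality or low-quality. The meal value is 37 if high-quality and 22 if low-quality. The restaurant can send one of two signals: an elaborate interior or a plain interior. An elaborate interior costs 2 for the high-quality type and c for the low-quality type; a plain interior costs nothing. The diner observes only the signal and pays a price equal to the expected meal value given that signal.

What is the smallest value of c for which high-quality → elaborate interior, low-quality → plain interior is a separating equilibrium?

15

Under separation: elaborate interior → high-quality (pays 37); plain interior → low-quality (pays 22).
High-quality: 37 − 2 = 35 ≥ 22 − 0 = 22. Holds regardless of c. ✓
Low-quality: 22 − 0 ≥ 37 − c, so c ≥ 37 − 22 = 15.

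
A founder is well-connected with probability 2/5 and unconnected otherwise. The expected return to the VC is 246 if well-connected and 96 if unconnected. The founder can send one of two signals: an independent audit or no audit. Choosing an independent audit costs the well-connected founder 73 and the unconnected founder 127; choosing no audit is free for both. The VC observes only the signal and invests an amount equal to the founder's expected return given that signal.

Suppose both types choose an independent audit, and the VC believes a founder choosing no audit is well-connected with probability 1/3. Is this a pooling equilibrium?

At the pooled signal (audit) the VC holds the prior 2/5 and pays 2/5·246 + 3/5·96 = 156. Off-path (no audit) belief 1/3 gives 1/3·246 + 2/3·96 = 146.
Well-connected: audit gives 156 − 73 = 83; no audit gives 146 − 0 = 146. Deviates. ✗
Unconnected: audit gives 156 − 127 = 29; no audit gives 146 − 0 = 146. Deviates. ✗

No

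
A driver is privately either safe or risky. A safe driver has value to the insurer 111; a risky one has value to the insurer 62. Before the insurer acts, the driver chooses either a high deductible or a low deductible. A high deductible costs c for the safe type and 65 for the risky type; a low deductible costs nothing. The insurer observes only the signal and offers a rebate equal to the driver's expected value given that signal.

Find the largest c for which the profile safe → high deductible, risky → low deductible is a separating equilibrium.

Under separation: high deductible → safe (pays 111); low deductible → risky (pays 62).
Risky: 62 − 0 = 62 ≥ 111 − 65 = 46. Holds regardless of c. ✓
Safe: 111 − c ≥ 62 − 0, so c ≤ 111 − 62 = 49.

49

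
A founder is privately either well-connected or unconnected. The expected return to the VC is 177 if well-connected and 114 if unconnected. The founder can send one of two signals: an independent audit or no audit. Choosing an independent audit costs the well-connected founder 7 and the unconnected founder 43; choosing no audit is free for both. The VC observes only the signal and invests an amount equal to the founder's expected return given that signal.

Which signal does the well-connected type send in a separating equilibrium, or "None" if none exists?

Try well-connected → audit, unconnected → no audit:
  If types separate, audit earns payment 177 and no audit earns 114.
  Well-connected: audit gives 177 − 7 = 170; no audit gives 114 − 0 = 114. No deviation. ✓
  Unconnected: no audit gives 114 − 0 = 114; audit gives 177 − 43 = 134. Would deviate. ✗
Try well-connected → no audit, unconnected → audit:
  If types separate, no audit earns payment 177 and audit earns 114.
  Well-connected: no audit gives 177 − 0 = 177; audit gives 114 − 7 = 107. No deviation. ✓
  Unconnected: audit gives 114 − 43 = 71; no audit gives 177 − 0 = 177. Would deviate. ✗
Neither assignment is incentive-compatible.

None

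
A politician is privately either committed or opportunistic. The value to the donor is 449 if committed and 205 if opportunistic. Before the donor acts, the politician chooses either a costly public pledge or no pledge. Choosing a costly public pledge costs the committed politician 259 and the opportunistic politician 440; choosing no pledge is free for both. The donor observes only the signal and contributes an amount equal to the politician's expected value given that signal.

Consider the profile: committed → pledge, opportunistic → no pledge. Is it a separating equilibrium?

No

If types separate, pledge earns payment 449 and no pledge earns 205.
Committed: pledge gives 449 − 259 = 190; no pledge gives 205 − 0 = 205. Would deviate. ✗
Opportunistic: no pledge gives 205 − 0 = 205; pledge gives 449 − 440 = 9. No deviation. ✓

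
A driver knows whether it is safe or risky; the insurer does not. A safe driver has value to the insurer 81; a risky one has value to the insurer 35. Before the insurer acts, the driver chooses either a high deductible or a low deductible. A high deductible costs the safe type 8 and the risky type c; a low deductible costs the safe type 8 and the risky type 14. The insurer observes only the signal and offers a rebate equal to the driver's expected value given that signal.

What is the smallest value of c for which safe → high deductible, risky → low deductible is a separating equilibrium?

Under separation: high deductible → safe (pays 81); low deductible → risky (pays 35).
Safe: 81 − 8 = 73 ≥ 35 − 8 = 27. Holds regardless of c. ✓
Risky: 35 − 14 ≥ 81 − c, so c ≥ 81 − 21 = 60.

60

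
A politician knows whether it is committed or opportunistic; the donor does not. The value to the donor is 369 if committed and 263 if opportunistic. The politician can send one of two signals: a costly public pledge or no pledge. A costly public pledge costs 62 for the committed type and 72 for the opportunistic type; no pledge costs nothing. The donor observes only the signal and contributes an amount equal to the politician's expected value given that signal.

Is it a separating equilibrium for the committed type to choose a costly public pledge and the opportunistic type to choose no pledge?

If types separate, pledge earns payment 369 and no pledge earns 263.
Committed: pledge gives 369 − 62 = 307; no pledge gives 263 − 0 = 263. No deviation. ✓
Opportunistic: no pledge gives 263 − 0 = 263; pledge gives 369 − 72 = 297. Would deviate. ✗

No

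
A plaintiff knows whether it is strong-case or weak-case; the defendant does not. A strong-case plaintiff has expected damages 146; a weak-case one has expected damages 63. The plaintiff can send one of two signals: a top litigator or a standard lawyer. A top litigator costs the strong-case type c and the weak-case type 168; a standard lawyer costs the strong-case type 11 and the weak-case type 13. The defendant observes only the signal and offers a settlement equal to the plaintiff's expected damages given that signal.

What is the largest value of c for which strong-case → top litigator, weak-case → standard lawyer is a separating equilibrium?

94

Under separation: top litigator → strong-case (pays 146); standard lawyer → weak-case (pays 63).
Weak-case: 63 − 13 = 50 ≥ 146 − 168 = -22. Holds regardless of c. ✓
Strong-case: 146 − c ≥ 63 − 11, so c ≤ 146 − 52 = 94.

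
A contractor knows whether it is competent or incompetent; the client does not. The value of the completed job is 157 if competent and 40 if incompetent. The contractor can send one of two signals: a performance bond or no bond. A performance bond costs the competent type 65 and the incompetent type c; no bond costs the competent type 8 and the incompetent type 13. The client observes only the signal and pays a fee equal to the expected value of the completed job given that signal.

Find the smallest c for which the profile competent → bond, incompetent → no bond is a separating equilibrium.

Under separation: bond → competent (pays 157); no bond → incompetent (pays 40).
Competent: 157 − 65 = 92 ≥ 40 − 8 = 32. Holds regardless of c. ✓
Incompetent: 40 − 13 ≥ 157 − c, so c ≥ 157 − 27 = 130.

130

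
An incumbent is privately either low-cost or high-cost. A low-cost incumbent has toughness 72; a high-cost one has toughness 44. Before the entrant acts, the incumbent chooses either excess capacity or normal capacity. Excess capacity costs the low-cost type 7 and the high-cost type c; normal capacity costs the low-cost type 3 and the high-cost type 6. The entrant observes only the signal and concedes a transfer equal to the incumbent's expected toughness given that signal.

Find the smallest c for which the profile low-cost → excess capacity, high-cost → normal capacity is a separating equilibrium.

Under separation: excess capacity → low-cost (pays 72); normal capacity → high-cost (pays 44).
Low-cost: 72 − 7 = 65 ≥ 44 − 3 = 41. Holds regardless of c. ✓
High-cost: 44 − 6 ≥ 72 − c, so c ≥ 72 − 38 = 34.

34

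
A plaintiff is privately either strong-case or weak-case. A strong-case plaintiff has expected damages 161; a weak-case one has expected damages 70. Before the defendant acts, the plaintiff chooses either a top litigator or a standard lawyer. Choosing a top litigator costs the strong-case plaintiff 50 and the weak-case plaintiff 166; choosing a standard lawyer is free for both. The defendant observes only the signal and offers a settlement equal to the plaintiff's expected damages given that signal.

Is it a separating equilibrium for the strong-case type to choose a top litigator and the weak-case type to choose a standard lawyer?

Yes

Under separation the defendant infers type exactly: top litigator → strong-case (pays 161), standard lawyer → weak-case (pays 70).
Strong-case: top litigator gives 161 − 50 = 111; standard lawyer gives 70 − 0 = 70. No deviation. ✓
Weak-case: standard lawyer gives 70 − 0 = 70; top litigator gives 161 − 166 = -5. No deviation. ✓
Neither type gains from mimicking the other.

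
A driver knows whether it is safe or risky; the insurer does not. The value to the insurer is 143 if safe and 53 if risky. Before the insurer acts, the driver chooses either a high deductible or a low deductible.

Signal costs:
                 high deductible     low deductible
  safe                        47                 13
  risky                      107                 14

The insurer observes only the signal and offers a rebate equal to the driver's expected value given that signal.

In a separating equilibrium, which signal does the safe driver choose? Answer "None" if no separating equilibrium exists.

high deductible

Try safe → high deductible, risky → low deductible:
  Under separation the insurer infers type exactly: high deductible → safe (pays 143), low deductible → risky (pays 53).
  Safe: high deductible gives 143 − 47 = 96; low deductible gives 53 − 13 = 40. No deviation. ✓
  Risky: low deductible gives 53 − 14 = 39; high deductible gives 143 − 107 = 36. No deviation. ✓
Both hold — the safe type sends high deductible.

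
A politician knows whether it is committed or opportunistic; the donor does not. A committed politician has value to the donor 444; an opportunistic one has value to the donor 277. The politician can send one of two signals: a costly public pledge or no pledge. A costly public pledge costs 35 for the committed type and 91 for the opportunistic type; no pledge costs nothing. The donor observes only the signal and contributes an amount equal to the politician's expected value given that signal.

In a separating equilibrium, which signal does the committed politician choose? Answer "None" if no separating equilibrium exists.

None

Try committed → pledge, opportunistic → no pledge:
  If types separate, pledge earns payment 444 and no pledge earns 277.
  Committed: pledge gives 444 − 35 = 409; no pledge gives 277 − 0 = 277. No deviation. ✓
  Opportunistic: no pledge gives 277 − 0 = 277; pledge gives 444 − 91 = 353. Would deviate. ✗
Try committed → no pledge, opportunistic → pledge:
  If types separate, no pledge earns payment 444 and pledge earns 277.
  Committed: no pledge gives 444 − 0 = 444; pledge gives 277 − 35 = 242. No deviation. ✓
  Opportunistic: pledge gives 277 − 91 = 186; no pledge gives 444 − 0 = 444. Would deviate. ✗
Neither assignment is incentive-compatible.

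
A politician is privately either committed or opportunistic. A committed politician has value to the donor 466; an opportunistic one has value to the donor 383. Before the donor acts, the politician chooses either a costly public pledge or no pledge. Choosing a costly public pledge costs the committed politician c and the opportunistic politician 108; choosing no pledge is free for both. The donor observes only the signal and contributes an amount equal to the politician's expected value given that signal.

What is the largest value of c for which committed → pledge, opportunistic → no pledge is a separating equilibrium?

83

Under separation: pledge → committed (pays 466); no pledge → opportunistic (pays 383).
Opportunistic: 383 − 0 = 383 ≥ 466 − 108 = 358. Holds regardless of c. ✓
Committed: 466 − c ≥ 383 − 0, so c ≤ 466 − 383 = 83.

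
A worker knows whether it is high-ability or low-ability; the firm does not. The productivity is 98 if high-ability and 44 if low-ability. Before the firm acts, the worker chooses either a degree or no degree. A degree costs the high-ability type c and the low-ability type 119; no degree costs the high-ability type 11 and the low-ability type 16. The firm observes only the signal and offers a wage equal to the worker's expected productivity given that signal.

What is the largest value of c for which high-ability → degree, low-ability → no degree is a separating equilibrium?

65

Under separation: degree → high-ability (pays 98); no degree → low-ability (pays 44).
Low-ability: 44 − 16 = 28 ≥ 98 − 119 = -21. Holds regardless of c. ✓
High-ability: 98 − c ≥ 44 − 11, so c ≤ 98 − 33 = 65.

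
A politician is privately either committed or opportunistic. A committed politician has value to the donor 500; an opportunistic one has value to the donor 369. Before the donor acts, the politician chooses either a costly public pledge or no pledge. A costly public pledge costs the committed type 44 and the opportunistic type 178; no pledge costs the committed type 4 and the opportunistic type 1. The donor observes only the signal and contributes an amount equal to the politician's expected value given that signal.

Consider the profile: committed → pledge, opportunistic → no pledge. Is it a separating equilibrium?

Under separation the donor infers type exactly: pledge → committed (pays 500), no pledge → opportunistic (pays 369).
Committed: pledge gives 500 − 44 = 456; no pledge gives 369 − 4 = 365. No deviation. ✓
Opportunistic: no pledge gives 369 − 1 = 368; pledge gives 500 − 178 = 322. No deviation. ✓
Neither type gains from mimicking the other.

Yes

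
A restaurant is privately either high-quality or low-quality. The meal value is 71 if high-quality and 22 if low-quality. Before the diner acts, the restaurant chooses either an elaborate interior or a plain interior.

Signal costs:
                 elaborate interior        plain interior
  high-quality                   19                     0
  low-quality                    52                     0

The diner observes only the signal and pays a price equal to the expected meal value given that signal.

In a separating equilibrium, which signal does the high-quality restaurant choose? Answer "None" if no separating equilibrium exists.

elaborate interior

Try high-quality → elaborate interior, low-quality → plain interior:
  Under separation the diner infers type exactly: elaborate interior → high-quality (pays 71), plain interior → low-quality (pays 22).
  High-quality: elaborate interior gives 71 − 19 = 52; plain interior gives 22 − 0 = 22. No deviation. ✓
  Low-quality: plain interior gives 22 − 0 = 22; elaborate interior gives 71 − 52 = 19. No deviation. ✓
Both hold — the high-quality type sends elaborate interior.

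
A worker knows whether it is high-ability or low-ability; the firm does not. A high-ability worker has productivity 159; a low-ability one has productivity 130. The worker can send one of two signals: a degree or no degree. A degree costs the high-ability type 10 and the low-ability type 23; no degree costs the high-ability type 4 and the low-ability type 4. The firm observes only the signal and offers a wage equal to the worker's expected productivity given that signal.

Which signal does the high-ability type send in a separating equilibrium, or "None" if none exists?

Try high-ability → degree, low-ability → no degree:
  If types separate, degree earns payment 159 and no degree earns 130.
  High-ability: degree gives 159 − 10 = 149; no degree gives 130 − 4 = 126. No deviation. ✓
  Low-ability: no degree gives 130 − 4 = 126; degree gives 159 − 23 = 136. Would deviate. ✗
Try high-ability → no degree, low-ability → degree:
  If types separate, no degree earns payment 159 and degree earns 130.
  High-ability: no degree gives 159 − 4 = 155; degree gives 130 − 10 = 120. No deviation. ✓
  Low-ability: degree gives 130 − 23 = 107; no degree gives 159 − 4 = 155. Would deviate. ✗
Neither assignment is incentive-compatible.

None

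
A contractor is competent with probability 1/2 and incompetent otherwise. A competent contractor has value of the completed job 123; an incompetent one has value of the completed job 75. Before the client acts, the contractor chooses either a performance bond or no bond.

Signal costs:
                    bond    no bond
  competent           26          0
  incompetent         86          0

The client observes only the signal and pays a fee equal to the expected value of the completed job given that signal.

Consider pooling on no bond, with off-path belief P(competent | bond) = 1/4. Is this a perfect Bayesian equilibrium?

Yes

On the equilibrium path (no bond) the client holds the prior 1/2 and pays 1/2·123 + 1/2·75 = 99. Off-path (bond) belief 1/4 gives 1/4·123 + 3/4·75 = 87.
Competent: no bond gives 99 − 0 = 99; bond gives 87 − 26 = 61. Stays. ✓
Incompetent: no bond gives 99 − 0 = 99; bond gives 87 − 86 = 1. Stays. ✓
Beliefs are Bayes-consistent on-path and both types best-respond.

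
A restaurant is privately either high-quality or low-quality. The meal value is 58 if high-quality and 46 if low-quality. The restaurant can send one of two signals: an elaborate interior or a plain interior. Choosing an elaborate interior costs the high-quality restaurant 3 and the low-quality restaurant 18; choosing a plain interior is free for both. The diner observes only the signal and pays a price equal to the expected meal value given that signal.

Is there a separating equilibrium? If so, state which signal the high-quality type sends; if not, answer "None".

elaborate interior

Try high-quality → elaborate interior, low-quality → plain interior:
  If types separate, elaborate interior earns payment 58 and plain interior earns 46.
  High-quality: elaborate interior gives 58 − 3 = 55; plain interior gives 46 − 0 = 46. No deviation. ✓
  Low-quality: plain interior gives 46 − 0 = 46; elaborate interior gives 58 − 18 = 40. No deviation. ✓
Both hold — the high-quality type sends elaborate interior.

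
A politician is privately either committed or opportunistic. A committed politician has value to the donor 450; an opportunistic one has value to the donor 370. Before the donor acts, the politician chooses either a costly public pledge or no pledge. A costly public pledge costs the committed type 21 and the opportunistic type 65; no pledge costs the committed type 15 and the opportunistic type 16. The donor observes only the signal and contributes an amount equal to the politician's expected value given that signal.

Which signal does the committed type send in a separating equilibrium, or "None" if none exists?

Try committed → pledge, opportunistic → no pledge:
  If types separate, pledge earns payment 450 and no pledge earns 370.
  Committed: pledge gives 450 − 21 = 429; no pledge gives 370 − 15 = 355. No deviation. ✓
  Opportunistic: no pledge gives 370 − 16 = 354; pledge gives 450 − 65 = 385. Would deviate. ✗
Try committed → no pledge, opportunistic → pledge:
  If types separate, no pledge earns payment 450 and pledge earns 370.
  Committed: no pledge gives 450 − 15 = 435; pledge gives 370 − 21 = 349. No deviation. ✓
  Opportunistic: pledge gives 370 − 65 = 305; no pledge gives 450 − 16 = 434. Would deviate. ✗
Neither assignment is incentive-compatible.

None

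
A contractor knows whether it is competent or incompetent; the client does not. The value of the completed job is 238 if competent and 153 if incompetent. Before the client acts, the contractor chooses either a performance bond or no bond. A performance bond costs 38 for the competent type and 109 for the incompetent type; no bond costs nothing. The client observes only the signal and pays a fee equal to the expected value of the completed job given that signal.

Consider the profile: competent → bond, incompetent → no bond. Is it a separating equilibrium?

Yes

Under separation the client infers type exactly: bond → competent (pays 238), no bond → incompetent (pays 153).
Competent: bond gives 238 − 38 = 200; no bond gives 153 − 0 = 153. No deviation. ✓
Incompetent: no bond gives 153 − 0 = 153; bond gives 238 − 109 = 129. No deviation. ✓
Both incentive constraints hold.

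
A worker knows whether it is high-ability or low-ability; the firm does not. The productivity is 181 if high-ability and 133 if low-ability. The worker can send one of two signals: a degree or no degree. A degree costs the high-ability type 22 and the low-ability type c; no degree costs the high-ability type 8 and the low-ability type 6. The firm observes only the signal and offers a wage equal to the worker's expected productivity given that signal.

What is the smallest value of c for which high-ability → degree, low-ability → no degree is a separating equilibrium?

54

Under separation: degree → high-ability (pays 181); no degree → low-ability (pays 133).
High-ability: 181 − 22 = 159 ≥ 133 − 8 = 125. Holds regardless of c. ✓
Low-ability: 133 − 6 ≥ 181 − c, so c ≥ 181 − 127 = 54.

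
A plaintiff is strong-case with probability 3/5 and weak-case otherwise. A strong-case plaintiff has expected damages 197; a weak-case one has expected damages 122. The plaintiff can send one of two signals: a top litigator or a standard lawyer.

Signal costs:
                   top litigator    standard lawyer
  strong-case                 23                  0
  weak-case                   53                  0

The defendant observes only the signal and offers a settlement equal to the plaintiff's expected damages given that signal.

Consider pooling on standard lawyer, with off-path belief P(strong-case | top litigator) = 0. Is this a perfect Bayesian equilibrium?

At the pooled signal (standard lawyer) the defendant holds the prior 3/5 and pays 3/5·197 + 2/5·122 = 167. Off-path (top litigator) belief 0 gives 0·197 + 1·122 = 122.
Strong-case: standard lawyer gives 167 − 0 = 167; top litigator gives 122 − 23 = 99. Stays. ✓
Weak-case: standard lawyer gives 167 − 0 = 167; top litigator gives 122 − 53 = 69. Stays. ✓

Yes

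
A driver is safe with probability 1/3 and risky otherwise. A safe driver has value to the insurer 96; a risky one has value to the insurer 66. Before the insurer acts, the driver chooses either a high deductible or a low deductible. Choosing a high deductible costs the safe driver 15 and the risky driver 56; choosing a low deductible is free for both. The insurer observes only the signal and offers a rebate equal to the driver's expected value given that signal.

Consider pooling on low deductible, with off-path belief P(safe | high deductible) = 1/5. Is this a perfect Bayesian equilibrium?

Yes

On the equilibrium path (low deductible) the insurer holds the prior 1/3 and pays 1/3·96 + 2/3·66 = 76. Off-path (high deductible) belief 1/5 gives 1/5·96 + 4/5·66 = 72.
Safe: low deductible gives 76 − 0 = 76; high deductible gives 72 − 15 = 57. Stays. ✓
Risky: low deductible gives 76 − 0 = 76; high deductible gives 72 − 56 = 16. Stays. ✓
Beliefs are Bayes-consistent on-path and both types best-respond.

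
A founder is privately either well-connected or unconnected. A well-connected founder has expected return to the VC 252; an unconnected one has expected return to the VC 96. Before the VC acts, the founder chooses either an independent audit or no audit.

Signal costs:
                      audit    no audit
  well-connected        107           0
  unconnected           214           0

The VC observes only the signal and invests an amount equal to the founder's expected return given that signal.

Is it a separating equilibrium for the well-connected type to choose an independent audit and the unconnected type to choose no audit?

Under separation the VC infers type exactly: audit → well-connected (pays 252), no audit → unconnected (pays 96).
Well-connected: audit gives 252 − 107 = 145; no audit gives 96 − 0 = 96. No deviation. ✓
Unconnected: no audit gives 96 − 0 = 96; audit gives 252 − 214 = 38. No deviation. ✓
Neither type gains from mimicking the other.

Yes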